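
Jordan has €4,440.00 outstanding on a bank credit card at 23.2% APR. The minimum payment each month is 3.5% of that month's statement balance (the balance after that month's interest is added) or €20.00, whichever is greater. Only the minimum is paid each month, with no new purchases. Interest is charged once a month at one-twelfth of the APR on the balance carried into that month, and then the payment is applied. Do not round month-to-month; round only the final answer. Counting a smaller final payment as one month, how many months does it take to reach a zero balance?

Monthly rate r = 23.2%/12 = 1.93333% = 0.0193333.
While 3.5% of the post-interest balance exceeds €20.00, each month B ← (B·(1+r))·(1 − 0.035), i.e. B shrinks by the factor (1+r)·0.965 = 0.98366.
This holds for months 1–126. Entering month 127 the balance is €556.76; 3.5% of the post-interest balance is now below €20.00, so the flat €20.00 minimum applies from here.
From month 127 a fixed €20.00 at rate r clears €556.76 in 41 more payments. Total: 126 + 41 = 167 months.

167 months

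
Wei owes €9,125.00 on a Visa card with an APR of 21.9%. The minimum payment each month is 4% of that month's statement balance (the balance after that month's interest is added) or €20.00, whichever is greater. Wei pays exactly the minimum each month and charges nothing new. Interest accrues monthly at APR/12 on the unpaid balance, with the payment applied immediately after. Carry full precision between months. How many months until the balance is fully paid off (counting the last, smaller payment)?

162 months

Monthly rate r = 21.9%/12 = 1.825% = 0.01825.
While 4% of the post-interest balance exceeds €20.00, each month B ← (B·(1+r))·(1 − 0.04), i.e. B shrinks by the factor (1+r)·0.96 = 0.97752.
This holds for months 1–129. Entering month 130 the balance is €485.78; 4% of the post-interest balance is now below €20.00, so the flat €20.00 minimum applies from here.
From month 130 a fixed €20.00 at rate r clears €485.78 in 33 more payments. Total: 129 + 33 = 162 months.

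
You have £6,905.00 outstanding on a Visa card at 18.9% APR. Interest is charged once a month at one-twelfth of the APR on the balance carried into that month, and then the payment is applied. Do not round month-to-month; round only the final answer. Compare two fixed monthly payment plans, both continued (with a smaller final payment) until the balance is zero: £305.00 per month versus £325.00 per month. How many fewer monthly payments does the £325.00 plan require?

Monthly rate r = 18.9%/12 = 1.575% = 0.01575.
At £305.00/mo: n = ⌈−ln(1 − rB₀/P)/ln(1+r)⌉ = 29 payments (last £66.34); total interest = total paid − £6,905.00 = £1,701.34.
At £325.00/mo: 27 payments (last £23.02); total interest £1,568.02.
Payments saved = 29 − 27 = 2.

2 fewer payments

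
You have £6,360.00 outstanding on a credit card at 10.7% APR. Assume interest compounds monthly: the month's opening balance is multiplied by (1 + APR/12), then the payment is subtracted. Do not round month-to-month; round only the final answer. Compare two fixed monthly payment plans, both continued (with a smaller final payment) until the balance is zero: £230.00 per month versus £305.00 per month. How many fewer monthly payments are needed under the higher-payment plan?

8 fewer payments

Monthly rate r = 10.7%/12 = 0.891667% = 0.00891667.
At £230.00/mo: n = ⌈−ln(1 − rB₀/P)/ln(1+r)⌉ = 32 payments (last £205.33); total interest = total paid − £6,360.00 = £975.33.
At £305.00/mo: 24 payments (last £53.10); total interest £708.10.
Payments saved = 32 − 24 = 8.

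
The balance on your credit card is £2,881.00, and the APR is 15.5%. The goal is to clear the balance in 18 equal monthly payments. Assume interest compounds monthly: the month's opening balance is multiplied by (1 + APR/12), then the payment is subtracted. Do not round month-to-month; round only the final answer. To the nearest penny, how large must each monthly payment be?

£180.41

Monthly rate r = 15.5%/12 = 1.29167% = 0.0129167.
Level-payment amortization: P = B₀·r / (1 − (1+r)^(−n)) = 2881.00·0.0129167 / (1 − 1.01292^(−18)).
Denominator 1 − (1+r)^(−18) = 0.206269458.
P = 37.2129 / 0.206269458 ≈ 180.41.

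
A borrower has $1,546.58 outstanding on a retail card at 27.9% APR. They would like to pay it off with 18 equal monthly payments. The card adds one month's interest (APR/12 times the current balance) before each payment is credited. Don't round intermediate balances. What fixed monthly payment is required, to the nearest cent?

$106.13

Monthly rate r = 27.9%/12 = 2.325% = 0.02325.
Level-payment amortization: P = B₀·r / (1 − (1+r)^(−n)) = 1546.58·0.02325 / (1 − 1.02325^(−18)).
Denominator 1 − (1+r)^(−18) = 0.338806706.
P = 35.958 / 0.338806706 ≈ 106.13.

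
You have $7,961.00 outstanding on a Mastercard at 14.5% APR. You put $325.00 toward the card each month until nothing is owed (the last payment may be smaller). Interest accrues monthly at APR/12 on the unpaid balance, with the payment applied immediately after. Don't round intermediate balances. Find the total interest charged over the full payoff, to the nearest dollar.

Monthly rate r = 14.5%/12 = 1.20833% = 0.0120833.
Payoff takes n = ⌈−ln(1 − rB₀/P)/ln(1+r)⌉ = ⌈29.220⌉ = 30 payments; the last is $71.78.
Total paid = 29·$325.00 + $71.78 = $9,496.78.
Total interest = total paid − principal = $9,496.78 − $7,961.00 = $1,535.78.

$1,536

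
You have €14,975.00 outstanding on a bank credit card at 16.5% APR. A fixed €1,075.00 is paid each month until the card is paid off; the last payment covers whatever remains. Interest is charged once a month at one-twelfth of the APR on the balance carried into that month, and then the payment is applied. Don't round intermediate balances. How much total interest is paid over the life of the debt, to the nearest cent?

Monthly rate r = 16.5%/12 = 1.375% = 0.01375.
Payoff takes n = ⌈−ln(1 − rB₀/P)/ln(1+r)⌉ = ⌈15.570⌉ = 16 payments; the last is €614.23.
Total paid = 15·€1,075.00 + €614.23 = €16,739.23.
Total interest = total paid − principal = €16,739.23 − €14,975.00 = €1,764.23.

€1,764.23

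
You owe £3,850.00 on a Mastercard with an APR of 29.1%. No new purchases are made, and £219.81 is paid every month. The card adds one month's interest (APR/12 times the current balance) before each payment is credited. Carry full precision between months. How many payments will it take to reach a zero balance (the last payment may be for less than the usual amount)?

24 months

Monthly rate r = 29.1%/12 = 2.425% = 0.02425.
Recurrence: B ← B·(1+r) − £219.81.
Month 1: interest £93.36; balance after payment £3,723.55.
Month 2: interest £90.30; balance after payment £3,594.04.
Closed form: n = −ln(1 − rB₀/P)/ln(1+r) = −ln(0.57526)/ln(1.02425) ≈ 23.077, so the balance reaches zero during payment 24.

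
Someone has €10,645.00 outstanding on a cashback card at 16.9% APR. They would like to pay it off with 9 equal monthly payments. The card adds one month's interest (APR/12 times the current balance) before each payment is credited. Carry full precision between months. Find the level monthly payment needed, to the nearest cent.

€1,267.62

Monthly rate r = 16.9%/12 = 1.40833% = 0.0140833.
Level-payment amortization: P = B₀·r / (1 − (1+r)^(−n)) = 10645.00·0.0140833 / (1 − 1.01408^(−9)).
Denominator 1 − (1+r)^(−9) = 0.118266798.
P = 149.917 / 0.118266798 ≈ 1267.62.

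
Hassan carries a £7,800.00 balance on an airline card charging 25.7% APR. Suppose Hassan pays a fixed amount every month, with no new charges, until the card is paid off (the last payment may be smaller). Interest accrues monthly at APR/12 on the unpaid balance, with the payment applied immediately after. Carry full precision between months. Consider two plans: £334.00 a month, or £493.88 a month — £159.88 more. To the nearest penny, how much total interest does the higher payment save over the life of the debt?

£1,307.13

Monthly rate r = 25.7%/12 = 2.14167% = 0.0214167.
At £334.00/mo: n = ⌈−ln(1 − rB₀/P)/ln(1+r)⌉ = 33 payments (last £242.63); total interest = total paid − £7,800.00 = £3,130.63.
At £493.88/mo: 20 payments (last £239.78); total interest £1,823.50.
Interest saved = £3,130.63 − £1,823.50 = £1,307.13.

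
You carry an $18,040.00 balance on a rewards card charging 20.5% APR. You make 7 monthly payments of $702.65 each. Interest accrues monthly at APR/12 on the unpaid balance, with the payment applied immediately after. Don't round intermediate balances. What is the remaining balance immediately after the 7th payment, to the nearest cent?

Monthly rate r = 20.5%/12 = 1.70833% = 0.0170833.
Each month: B ← B·(1+r) − $702.65.
Month 1: interest $308.18; balance after payment $17,645.53.
Month 2: interest $301.44; balance after payment $17,244.33.
Month 3: interest $294.59; balance after payment $16,836.27.
Month 4: interest $287.62; balance after payment $16,421.24.
Month 5: interest $280.53; balance after payment $15,999.12.
Month 6: interest $273.32; balance after payment $15,569.79.
Month 7: interest $265.98; balance after payment $15,133.12.

$15,133.12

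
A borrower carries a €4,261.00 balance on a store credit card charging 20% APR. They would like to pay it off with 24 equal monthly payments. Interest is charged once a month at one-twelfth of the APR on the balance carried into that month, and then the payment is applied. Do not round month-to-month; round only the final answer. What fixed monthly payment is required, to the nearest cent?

Monthly rate r = 20%/12 = 1.66667% = 0.0166667.
Level-payment amortization: P = B₀·r / (1 − (1+r)^(−n)) = 4261.00·0.0166667 / (1 − 1.01667^(−24)).
Denominator 1 − (1+r)^(−24) = 0.327466428.
P = 71.0167 / 0.327466428 ≈ 216.87.

€216.87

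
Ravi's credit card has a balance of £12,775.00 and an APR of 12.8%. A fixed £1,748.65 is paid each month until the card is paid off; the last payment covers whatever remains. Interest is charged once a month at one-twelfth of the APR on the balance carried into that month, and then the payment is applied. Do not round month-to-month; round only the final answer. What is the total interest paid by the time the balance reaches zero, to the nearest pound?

Monthly rate r = 12.8%/12 = 1.06667% = 0.0106667.
Payoff takes n = ⌈−ln(1 − rB₀/P)/ln(1+r)⌉ = ⌈7.646⌉ = 8 payments; the last is £1,132.61.
Total paid = 7·£1,748.65 + £1,132.61 = £13,373.16.
Total interest = total paid − principal = £13,373.16 − £12,775.00 = £598.16.

£598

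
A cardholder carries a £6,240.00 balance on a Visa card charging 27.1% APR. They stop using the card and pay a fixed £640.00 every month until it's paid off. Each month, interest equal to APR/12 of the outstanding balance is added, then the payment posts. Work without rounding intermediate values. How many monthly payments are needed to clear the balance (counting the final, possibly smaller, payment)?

12 payments

Monthly rate r = 27.1%/12 = 2.25833% = 0.0225833.
Recurrence: B ← B·(1+r) − £640.00.
Month 1: interest £140.92; balance after payment £5,740.92.
Month 2: interest £129.65; balance after payment £5,230.57.
Closed form: n = −ln(1 − rB₀/P)/ln(1+r) = −ln(0.77981)/ln(1.02258) ≈ 11.137, so the balance reaches zero during payment 12.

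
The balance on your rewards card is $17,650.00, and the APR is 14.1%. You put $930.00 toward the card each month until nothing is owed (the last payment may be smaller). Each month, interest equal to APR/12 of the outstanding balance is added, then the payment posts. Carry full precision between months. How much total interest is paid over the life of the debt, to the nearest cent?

$2,438.58

Monthly rate r = 14.1%/12 = 1.175% = 0.01175.
Payoff takes n = ⌈−ln(1 − rB₀/P)/ln(1+r)⌉ = ⌈21.599⌉ = 22 payments; the last is $558.58.
Total paid = 21·$930.00 + $558.58 = $20,088.58.
Total interest = total paid − principal = $20,088.58 − $17,650.00 = $2,438.58.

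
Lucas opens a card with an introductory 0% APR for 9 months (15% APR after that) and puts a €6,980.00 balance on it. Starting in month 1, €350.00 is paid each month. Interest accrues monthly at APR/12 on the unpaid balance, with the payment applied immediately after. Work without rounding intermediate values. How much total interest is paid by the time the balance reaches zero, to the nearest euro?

Promo months 1–9 at r₀ = 0%/12 = 0; months 10+ at r₁ = 15%/12 = 0.0125.
After month 9 (no interest yet): B = €6,980.00 − 9·€350.00 = €3,830.00.
Then at r₁ with €350.00/mo: n₂ = −ln(1 − r₁·B/P)/ln(1+r₁) ≈ 11.84 → 12 more payments.
Total paid = 20·€350.00 + €294.56 = €7,294.56; interest = €7,294.56 − €6,980.00 = €314.56.

€315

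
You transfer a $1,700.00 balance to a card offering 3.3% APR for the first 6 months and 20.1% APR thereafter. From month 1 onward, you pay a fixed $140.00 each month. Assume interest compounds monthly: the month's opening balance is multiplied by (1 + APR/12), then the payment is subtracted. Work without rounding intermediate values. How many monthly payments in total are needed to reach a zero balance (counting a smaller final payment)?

13 payments

Promo months 1–6 at r₀ = 3.3%/12 = 0.00275; months 7+ at r₁ = 20.1%/12 = 0.01675.
After month 6: iterate B ← B·(1+r₀) − $140.00 for 6 months → $882.45.
Then at r₁ with $140.00/mo: n₂ = −ln(1 − r₁·B/P)/ln(1+r₁) ≈ 6.72 → 7 more payments.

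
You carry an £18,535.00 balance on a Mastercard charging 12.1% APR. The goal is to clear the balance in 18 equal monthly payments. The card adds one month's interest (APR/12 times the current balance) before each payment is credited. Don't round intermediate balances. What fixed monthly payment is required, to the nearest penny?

Monthly rate r = 12.1%/12 = 1.00833% = 0.0100833.
Level-payment amortization: P = B₀·r / (1 − (1+r)^(−n)) = 18535.00·0.0100833 / (1 − 1.01008^(−18)).
Denominator 1 − (1+r)^(−18) = 0.165223323.
P = 186.895 / 0.165223323 ≈ 1131.16.

£1,131.16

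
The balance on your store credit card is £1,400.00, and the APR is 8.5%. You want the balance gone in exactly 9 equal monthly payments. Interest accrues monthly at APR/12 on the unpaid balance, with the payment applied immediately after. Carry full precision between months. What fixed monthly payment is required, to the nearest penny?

Monthly rate r = 8.5%/12 = 0.708333% = 0.00708333.
Level-payment amortization: P = B₀·r / (1 − (1+r)^(−n)) = 1400.00·0.00708333 / (1 − 1.00708^(−9)).
Denominator 1 − (1+r)^(−9) = 0.0615496044.
P = 9.91667 / 0.0615496044 ≈ 161.12.

£161.12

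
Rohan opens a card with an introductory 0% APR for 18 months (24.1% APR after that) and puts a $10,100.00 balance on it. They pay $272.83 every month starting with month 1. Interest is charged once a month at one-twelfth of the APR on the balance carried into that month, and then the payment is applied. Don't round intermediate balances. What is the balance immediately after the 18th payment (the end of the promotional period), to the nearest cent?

$5,189.06

Promo months 1–18 at r₀ = 0%/12 = 0; months 19+ at r₁ = 24.1%/12 = 0.0200833.
After month 18 (no interest yet): B = $10,100.00 − 18·$272.83 = $5,189.06.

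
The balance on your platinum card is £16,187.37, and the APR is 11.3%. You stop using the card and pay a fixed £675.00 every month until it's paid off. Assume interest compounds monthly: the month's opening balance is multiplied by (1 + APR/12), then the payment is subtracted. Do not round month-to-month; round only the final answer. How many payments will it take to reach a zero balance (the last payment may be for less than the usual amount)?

Monthly rate r = 11.3%/12 = 0.941667% = 0.00941667.
Recurrence: B ← B·(1+r) − £675.00.
Month 1: interest £152.43; balance after payment £15,664.80.
Month 2: interest £147.51; balance after payment £15,137.31.
Closed form: n = −ln(1 − rB₀/P)/ln(1+r) = −ln(0.77418)/ln(1.00942) ≈ 27.309, so the balance reaches zero during payment 28.

28 payments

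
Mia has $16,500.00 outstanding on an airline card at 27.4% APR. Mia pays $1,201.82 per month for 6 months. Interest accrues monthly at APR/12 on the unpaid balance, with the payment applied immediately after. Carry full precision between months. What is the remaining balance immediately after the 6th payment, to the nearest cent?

$11,258.24

Monthly rate r = 27.4%/12 = 2.28333% = 0.0228333.
Each month: B ← B·(1+r) − $1,201.82.
Month 1: interest $376.75; balance after payment $15,674.93.
Month 2: interest $357.91; balance after payment $14,831.02.
Month 3: interest $338.64; balance after payment $13,967.84.
Month 4: interest $318.93; balance after payment $13,084.95.
Month 5: interest $298.77; balance after payment $12,181.91.
Month 6: interest $278.15; balance after payment $11,258.24.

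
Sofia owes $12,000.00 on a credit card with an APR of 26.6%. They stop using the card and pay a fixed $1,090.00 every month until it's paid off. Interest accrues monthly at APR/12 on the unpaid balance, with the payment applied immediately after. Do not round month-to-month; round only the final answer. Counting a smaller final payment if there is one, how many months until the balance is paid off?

13 months

Monthly rate r = 26.6%/12 = 2.21667% = 0.0221667.
Recurrence: B ← B·(1+r) − $1,090.00.
Month 1: interest $266.00; balance after payment $11,176.00.
Month 2: interest $247.73; balance after payment $10,333.73.
Closed form: n = −ln(1 − rB₀/P)/ln(1+r) = −ln(0.75596)/ln(1.02217) ≈ 12.760, so the balance reaches zero during payment 13.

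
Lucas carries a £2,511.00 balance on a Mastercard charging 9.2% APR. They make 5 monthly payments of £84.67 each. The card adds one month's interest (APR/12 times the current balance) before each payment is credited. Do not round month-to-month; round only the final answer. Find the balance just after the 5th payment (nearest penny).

£2,178.85

Monthly rate r = 9.2%/12 = 0.766667% = 0.00766667.
Each month: B ← B·(1+r) − £84.67.
Month 1: interest £19.25; balance after payment £2,445.58.
Month 2: interest £18.75; balance after payment £2,379.66.
Month 3: interest £18.24; balance after payment £2,313.23.
Month 4: interest £17.73; balance after payment £2,246.30.
Month 5: interest £17.22; balance after payment £2,178.85.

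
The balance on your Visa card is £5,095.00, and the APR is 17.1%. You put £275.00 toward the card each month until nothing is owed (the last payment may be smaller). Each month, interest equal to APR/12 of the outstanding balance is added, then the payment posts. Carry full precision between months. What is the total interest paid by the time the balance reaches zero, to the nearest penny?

Monthly rate r = 17.1%/12 = 1.425% = 0.01425.
Payoff takes n = ⌈−ln(1 − rB₀/P)/ln(1+r)⌉ = ⌈21.665⌉ = 22 payments; the last is £183.24.
Total paid = 21·£275.00 + £183.24 = £5,958.24.
Total interest = total paid − principal = £5,958.24 − £5,095.00 = £863.24.

£863.24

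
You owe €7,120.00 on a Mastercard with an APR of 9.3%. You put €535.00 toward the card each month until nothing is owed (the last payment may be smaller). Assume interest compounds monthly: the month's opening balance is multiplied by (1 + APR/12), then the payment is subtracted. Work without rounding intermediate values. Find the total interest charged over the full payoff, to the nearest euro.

€424

Monthly rate r = 9.3%/12 = 0.775% = 0.00775.
Payoff takes n = ⌈−ln(1 − rB₀/P)/ln(1+r)⌉ = ⌈14.100⌉ = 15 payments; the last is €53.82.
Total paid = 14·€535.00 + €53.82 = €7,543.82.
Total interest = total paid − principal = €7,543.82 − €7,120.00 = €423.82.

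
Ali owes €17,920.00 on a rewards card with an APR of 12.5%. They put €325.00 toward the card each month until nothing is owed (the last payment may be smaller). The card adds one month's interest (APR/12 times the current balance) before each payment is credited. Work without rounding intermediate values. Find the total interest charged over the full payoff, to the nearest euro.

Monthly rate r = 12.5%/12 = 1.04167% = 0.0104167.
Payoff takes n = ⌈−ln(1 − rB₀/P)/ln(1+r)⌉ = ⌈82.426⌉ = 83 payments; the last is €138.73.
Total paid = 82·€325.00 + €138.73 = €26,788.73.
Total interest = total paid − principal = €26,788.73 − €17,920.00 = €8,868.73.

€8,869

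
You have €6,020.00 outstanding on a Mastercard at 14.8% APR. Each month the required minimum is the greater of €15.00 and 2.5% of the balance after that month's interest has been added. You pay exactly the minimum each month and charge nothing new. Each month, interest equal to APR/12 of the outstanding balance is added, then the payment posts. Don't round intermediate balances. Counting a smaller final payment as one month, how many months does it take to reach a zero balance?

Monthly rate r = 14.8%/12 = 1.23333% = 0.0123333.
While 2.5% of the post-interest balance exceeds €15.00, each month B ← (B·(1+r))·(1 − 0.025), i.e. B shrinks by the factor (1+r)·0.975 = 0.98702.
This holds for months 1–178. Entering month 179 the balance is €588.85; 2.5% of the post-interest balance is now below €15.00, so the flat €15.00 minimum applies from here.
From month 179 a fixed €15.00 at rate r clears €588.85 in 55 more payments. Total: 178 + 55 = 233 months.

233 months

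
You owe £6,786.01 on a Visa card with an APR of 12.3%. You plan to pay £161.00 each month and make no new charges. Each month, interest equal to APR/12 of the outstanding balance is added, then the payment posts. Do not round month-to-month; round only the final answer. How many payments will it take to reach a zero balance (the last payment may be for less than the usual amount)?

56 payments

Monthly rate r = 12.3%/12 = 1.025% = 0.01025.
Recurrence: B ← B·(1+r) − £161.00.
Month 1: interest £69.56; balance after payment £6,694.57.
Month 2: interest £68.62; balance after payment £6,602.19.
Closed form: n = −ln(1 − rB₀/P)/ln(1+r) = −ln(0.56797)/ln(1.01025) ≈ 55.471, so the balance reaches zero during payment 56.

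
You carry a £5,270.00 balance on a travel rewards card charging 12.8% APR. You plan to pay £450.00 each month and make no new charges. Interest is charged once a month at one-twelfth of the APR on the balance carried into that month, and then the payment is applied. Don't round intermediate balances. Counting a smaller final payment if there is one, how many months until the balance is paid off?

13 months

Monthly rate r = 12.8%/12 = 1.06667% = 0.0106667.
Recurrence: B ← B·(1+r) − £450.00.
Month 1: interest £56.21; balance after payment £4,876.21.
Month 2: interest £52.01; balance after payment £4,478.23.
Closed form: n = −ln(1 − rB₀/P)/ln(1+r) = −ln(0.87508)/ln(1.01067) ≈ 12.576, so the balance reaches zero during payment 13.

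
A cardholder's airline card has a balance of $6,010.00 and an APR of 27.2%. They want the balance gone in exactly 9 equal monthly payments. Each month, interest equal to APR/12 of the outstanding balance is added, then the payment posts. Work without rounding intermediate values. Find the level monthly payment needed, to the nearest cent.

$745.72

Monthly rate r = 27.2%/12 = 2.26667% = 0.0226667.
Level-payment amortization: P = B₀·r / (1 − (1+r)^(−n)) = 6010.00·0.0226667 / (1 − 1.02267^(−9)).
Denominator 1 − (1+r)^(−9) = 0.182678177.
P = 136.227 / 0.182678177 ≈ 745.72.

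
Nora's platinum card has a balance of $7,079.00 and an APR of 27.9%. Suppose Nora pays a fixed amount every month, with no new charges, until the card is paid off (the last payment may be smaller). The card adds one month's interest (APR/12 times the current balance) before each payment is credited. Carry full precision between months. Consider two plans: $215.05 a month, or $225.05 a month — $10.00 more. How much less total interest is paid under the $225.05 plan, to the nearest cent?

$694.25

Monthly rate r = 27.9%/12 = 2.325% = 0.02325.
At $215.05/mo: n = ⌈−ln(1 − rB₀/P)/ln(1+r)⌉ = 64 payments (last $15.54); total interest = total paid − $7,079.00 = $6,484.69.
At $225.05/mo: 58 payments (last $41.59); total interest $5,790.44.
Interest saved = $6,484.69 − $5,790.44 = $694.25.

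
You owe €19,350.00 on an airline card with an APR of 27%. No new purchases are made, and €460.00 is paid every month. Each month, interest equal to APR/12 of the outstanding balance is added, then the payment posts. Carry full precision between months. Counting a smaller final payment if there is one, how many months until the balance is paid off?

132 payments

Monthly rate r = 27%/12 = 2.25% = 0.0225.
Recurrence: B ← B·(1+r) − €460.00.
Month 1: interest €435.38; balance after payment €19,325.38.
Month 2: interest €434.82; balance after payment €19,300.20.
Closed form: n = −ln(1 − rB₀/P)/ln(1+r) = −ln(0.053533)/ln(1.0225) ≈ 131.568, so the balance reaches zero during payment 132.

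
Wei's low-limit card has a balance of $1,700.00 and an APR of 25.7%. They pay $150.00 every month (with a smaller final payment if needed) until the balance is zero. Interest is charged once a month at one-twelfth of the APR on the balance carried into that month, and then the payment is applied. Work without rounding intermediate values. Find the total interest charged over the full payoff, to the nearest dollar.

$268

Monthly rate r = 25.7%/12 = 2.14167% = 0.0214167.
Payoff takes n = ⌈−ln(1 − rB₀/P)/ln(1+r)⌉ = ⌈13.120⌉ = 14 payments; the last is $18.20.
Total paid = 13·$150.00 + $18.20 = $1,968.20.
Total interest = total paid − principal = $1,968.20 − $1,700.00 = $268.20.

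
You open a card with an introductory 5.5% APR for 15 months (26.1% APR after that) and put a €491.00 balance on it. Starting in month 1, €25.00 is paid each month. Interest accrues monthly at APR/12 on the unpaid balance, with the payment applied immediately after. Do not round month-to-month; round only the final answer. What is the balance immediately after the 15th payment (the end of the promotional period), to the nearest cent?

€138.59

Promo months 1–15 at r₀ = 5.5%/12 = 0.00458333; months 16+ at r₁ = 26.1%/12 = 0.02175.
After month 15: iterate B ← B·(1+r₀) − €25.00 for 15 months → €138.59.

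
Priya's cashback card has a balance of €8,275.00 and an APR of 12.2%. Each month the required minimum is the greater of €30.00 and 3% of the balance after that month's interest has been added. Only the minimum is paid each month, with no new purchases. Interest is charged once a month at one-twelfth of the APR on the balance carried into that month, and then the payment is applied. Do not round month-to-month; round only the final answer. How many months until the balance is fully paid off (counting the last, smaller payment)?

145 months

Monthly rate r = 12.2%/12 = 1.01667% = 0.0101667.
While 3% of the post-interest balance exceeds €30.00, each month B ← (B·(1+r))·(1 − 0.03), i.e. B shrinks by the factor (1+r)·0.97 = 0.97986.
This holds for months 1–105. Entering month 106 the balance is €977.39; 3% of the post-interest balance is now below €30.00, so the flat €30.00 minimum applies from here.
From month 106 a fixed €30.00 at rate r clears €977.39 in 40 more payments. Total: 105 + 40 = 145 months.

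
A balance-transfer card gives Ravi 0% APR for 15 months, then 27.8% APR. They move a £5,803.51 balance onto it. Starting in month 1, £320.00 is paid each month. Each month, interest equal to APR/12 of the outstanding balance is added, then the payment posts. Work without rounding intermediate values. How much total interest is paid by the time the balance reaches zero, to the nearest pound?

Promo months 1–15 at r₀ = 0%/12 = 0; months 16+ at r₁ = 27.8%/12 = 0.0231667.
After month 15 (no interest yet): B = £5,803.51 − 15·£320.00 = £1,003.51.
Then at r₁ with £320.00/mo: n₂ = −ln(1 − r₁·B/P)/ln(1+r₁) ≈ 3.29 → 4 more payments.
Total paid = 18·£320.00 + £94.61 = £5,854.61; interest = £5,854.61 − £5,803.51 = £51.10.

£51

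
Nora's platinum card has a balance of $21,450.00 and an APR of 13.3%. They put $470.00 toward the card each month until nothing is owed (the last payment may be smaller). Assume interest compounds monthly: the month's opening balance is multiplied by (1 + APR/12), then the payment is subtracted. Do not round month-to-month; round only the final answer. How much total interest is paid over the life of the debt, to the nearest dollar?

$8,606

Monthly rate r = 13.3%/12 = 1.10833% = 0.0110833.
Payoff takes n = ⌈−ln(1 − rB₀/P)/ln(1+r)⌉ = ⌈63.949⌉ = 64 payments; the last is $445.96.
Total paid = 63·$470.00 + $445.96 = $30,055.96.
Total interest = total paid − principal = $30,055.96 − $21,450.00 = $8,605.96.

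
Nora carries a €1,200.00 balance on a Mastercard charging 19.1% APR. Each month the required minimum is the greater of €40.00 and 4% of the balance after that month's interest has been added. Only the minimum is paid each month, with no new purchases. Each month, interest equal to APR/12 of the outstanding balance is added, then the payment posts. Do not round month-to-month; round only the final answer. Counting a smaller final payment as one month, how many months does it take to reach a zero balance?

Monthly rate r = 19.1%/12 = 1.59167% = 0.0159167.
While 4% of the post-interest balance exceeds €40.00, each month B ← (B·(1+r))·(1 − 0.04), i.e. B shrinks by the factor (1+r)·0.96 = 0.97528.
This holds for months 1–8. Entering month 9 the balance is €982.24; 4% of the post-interest balance is now below €40.00, so the flat €40.00 minimum applies from here.
From month 9 a fixed €40.00 at rate r clears €982.24 in 32 more payments. Total: 8 + 32 = 40 months.

40 months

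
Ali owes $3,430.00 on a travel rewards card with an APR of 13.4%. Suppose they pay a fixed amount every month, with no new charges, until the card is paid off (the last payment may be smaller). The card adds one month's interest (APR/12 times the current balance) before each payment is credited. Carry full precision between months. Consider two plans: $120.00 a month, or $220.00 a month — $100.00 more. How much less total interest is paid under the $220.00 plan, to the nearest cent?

Monthly rate r = 13.4%/12 = 1.11667% = 0.0111667.
At $120.00/mo: n = ⌈−ln(1 − rB₀/P)/ln(1+r)⌉ = 35 payments (last $74.67); total interest = total paid − $3,430.00 = $724.67.
At $220.00/mo: 18 payments (last $49.71); total interest $359.71.
Interest saved = $724.67 − $359.71 = $364.96.

$364.96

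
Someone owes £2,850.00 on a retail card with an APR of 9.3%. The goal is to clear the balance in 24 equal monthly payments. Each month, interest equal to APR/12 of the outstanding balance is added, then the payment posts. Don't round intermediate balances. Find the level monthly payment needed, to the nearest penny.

Monthly rate r = 9.3%/12 = 0.775% = 0.00775.
Level-payment amortization: P = B₀·r / (1 − (1+r)^(−n)) = 2850.00·0.00775 / (1 − 1.00775^(−24)).
Denominator 1 − (1+r)^(−24) = 0.169130846.
P = 22.0875 / 0.169130846 ≈ 130.59.

£130.59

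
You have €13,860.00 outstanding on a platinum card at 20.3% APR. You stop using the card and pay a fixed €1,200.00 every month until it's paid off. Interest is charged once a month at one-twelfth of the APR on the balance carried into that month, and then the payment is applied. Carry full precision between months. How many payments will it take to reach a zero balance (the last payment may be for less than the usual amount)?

Monthly rate r = 20.3%/12 = 1.69167% = 0.0169167.
Recurrence: B ← B·(1+r) − €1,200.00.
Month 1: interest €234.47; balance after payment €12,894.47.
Month 2: interest €218.13; balance after payment €11,912.60.
Closed form: n = −ln(1 − rB₀/P)/ln(1+r) = −ln(0.80461)/ln(1.01692) ≈ 12.959, so the balance reaches zero during payment 13.

13 months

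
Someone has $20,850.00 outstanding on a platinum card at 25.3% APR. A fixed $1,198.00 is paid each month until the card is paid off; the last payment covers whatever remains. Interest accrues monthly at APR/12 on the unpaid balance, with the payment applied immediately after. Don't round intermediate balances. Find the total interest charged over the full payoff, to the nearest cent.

Monthly rate r = 25.3%/12 = 2.10833% = 0.0210833.
Payoff takes n = ⌈−ln(1 − rB₀/P)/ln(1+r)⌉ = ⌈21.912⌉ = 22 payments; the last is $1,093.92.
Total paid = 21·$1,198.00 + $1,093.92 = $26,251.92.
Total interest = total paid − principal = $26,251.92 − $20,850.00 = $5,401.92.

$5,401.92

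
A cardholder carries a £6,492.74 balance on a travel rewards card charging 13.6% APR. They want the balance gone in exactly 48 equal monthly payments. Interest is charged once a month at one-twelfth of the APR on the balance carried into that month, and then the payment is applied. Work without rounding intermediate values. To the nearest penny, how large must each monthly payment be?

Monthly rate r = 13.6%/12 = 1.13333% = 0.0113333.
Level-payment amortization: P = B₀·r / (1 − (1+r)^(−n)) = 6492.74·0.0113333 / (1 − 1.01133^(−48)).
Denominator 1 − (1+r)^(−48) = 0.417799523.
P = 73.5844 / 0.417799523 ≈ 176.12.

£176.12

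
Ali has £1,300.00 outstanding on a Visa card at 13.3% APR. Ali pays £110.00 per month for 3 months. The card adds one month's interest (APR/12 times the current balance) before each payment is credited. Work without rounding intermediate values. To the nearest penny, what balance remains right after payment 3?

£1,010.03

Monthly rate r = 13.3%/12 = 1.10833% = 0.0110833.
Each month: B ← B·(1+r) − £110.00.
Month 1: interest £14.41; balance after payment £1,204.41.
Month 2: interest £13.35; balance after payment £1,107.76.
Month 3: interest £12.28; balance after payment £1,010.03.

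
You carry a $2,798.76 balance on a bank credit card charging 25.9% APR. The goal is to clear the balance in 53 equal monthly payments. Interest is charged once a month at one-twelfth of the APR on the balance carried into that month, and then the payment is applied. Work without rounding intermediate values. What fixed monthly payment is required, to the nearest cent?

$89.16

Monthly rate r = 25.9%/12 = 2.15833% = 0.0215833.
Level-payment amortization: P = B₀·r / (1 − (1+r)^(−n)) = 2798.76·0.0215833 / (1 − 1.02158^(−53)).
Denominator 1 − (1+r)^(−53) = 0.677530493.
P = 60.4066 / 0.677530493 ≈ 89.16.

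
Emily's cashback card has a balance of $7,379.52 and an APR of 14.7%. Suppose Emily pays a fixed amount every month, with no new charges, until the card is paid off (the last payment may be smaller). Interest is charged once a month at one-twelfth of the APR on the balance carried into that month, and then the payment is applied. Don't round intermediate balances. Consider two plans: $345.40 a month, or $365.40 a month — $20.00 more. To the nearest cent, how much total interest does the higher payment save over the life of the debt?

$77.96

Monthly rate r = 14.7%/12 = 1.225% = 0.01225.
At $345.40/mo: n = ⌈−ln(1 − rB₀/P)/ln(1+r)⌉ = 25 payments (last $318.51); total interest = total paid − $7,379.52 = $1,228.59.
At $365.40/mo: 24 payments (last $125.95); total interest $1,150.63.
Interest saved = $1,228.59 − $1,150.63 = $77.96.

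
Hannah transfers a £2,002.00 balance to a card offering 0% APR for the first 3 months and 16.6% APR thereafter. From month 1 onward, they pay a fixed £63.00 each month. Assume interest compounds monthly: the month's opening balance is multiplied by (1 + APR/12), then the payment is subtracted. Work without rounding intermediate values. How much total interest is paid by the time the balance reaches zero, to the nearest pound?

£515

Promo months 1–3 at r₀ = 0%/12 = 0; months 4+ at r₁ = 16.6%/12 = 0.0138333.
After month 3 (no interest yet): B = £2,002.00 − 3·£63.00 = £1,813.00.
Then at r₁ with £63.00/mo: n₂ = −ln(1 − r₁·B/P)/ln(1+r₁) ≈ 36.95 → 37 more payments.
Total paid = 39·£63.00 + £59.93 = £2,516.93; interest = £2,516.93 − £2,002.00 = £514.93.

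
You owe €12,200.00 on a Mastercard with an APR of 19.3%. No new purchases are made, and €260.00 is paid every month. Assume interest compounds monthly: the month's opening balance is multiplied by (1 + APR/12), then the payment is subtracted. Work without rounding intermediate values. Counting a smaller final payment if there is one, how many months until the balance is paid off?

89 payments

Monthly rate r = 19.3%/12 = 1.60833% = 0.0160833.
Recurrence: B ← B·(1+r) − €260.00.
Month 1: interest €196.22; balance after payment €12,136.22.
Month 2: interest €195.19; balance after payment €12,071.41.
Closed form: n = −ln(1 − rB₀/P)/ln(1+r) = −ln(0.24532)/ln(1.01608) ≈ 88.070, so the balance reaches zero during payment 89.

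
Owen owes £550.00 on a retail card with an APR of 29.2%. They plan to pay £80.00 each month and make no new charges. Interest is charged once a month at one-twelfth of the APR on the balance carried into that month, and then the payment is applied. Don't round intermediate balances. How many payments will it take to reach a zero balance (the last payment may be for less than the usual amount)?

8 months

Monthly rate r = 29.2%/12 = 2.43333% = 0.0243333.
Recurrence: B ← B·(1+r) − £80.00.
Month 1: interest £13.38; balance after payment £483.38.
Month 2: interest £11.76; balance after payment £415.15.
Closed form: n = −ln(1 − rB₀/P)/ln(1+r) = −ln(0.83271)/ln(1.02433) ≈ 7.615, so the balance reaches zero during payment 8.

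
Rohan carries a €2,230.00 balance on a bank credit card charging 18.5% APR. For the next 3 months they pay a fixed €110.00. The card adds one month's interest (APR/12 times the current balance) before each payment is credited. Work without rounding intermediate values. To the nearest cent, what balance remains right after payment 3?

Monthly rate r = 18.5%/12 = 1.54167% = 0.0154167.
Each month: B ← B·(1+r) − €110.00.
Month 1: interest €34.38; balance after payment €2,154.38.
Month 2: interest €33.21; balance after payment €2,077.59.
Month 3: interest €32.03; balance after payment €1,999.62.

€1,999.62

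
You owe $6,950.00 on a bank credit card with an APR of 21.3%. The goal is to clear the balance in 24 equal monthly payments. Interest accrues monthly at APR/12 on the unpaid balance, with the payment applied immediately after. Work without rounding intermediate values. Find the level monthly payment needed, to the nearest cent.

Monthly rate r = 21.3%/12 = 1.775% = 0.01775.
Level-payment amortization: P = B₀·r / (1 − (1+r)^(−n)) = 6950.00·0.01775 / (1 − 1.01775^(−24)).
Denominator 1 − (1+r)^(−24) = 0.344438659.
P = 123.363 / 0.344438659 ≈ 358.16.

$358.16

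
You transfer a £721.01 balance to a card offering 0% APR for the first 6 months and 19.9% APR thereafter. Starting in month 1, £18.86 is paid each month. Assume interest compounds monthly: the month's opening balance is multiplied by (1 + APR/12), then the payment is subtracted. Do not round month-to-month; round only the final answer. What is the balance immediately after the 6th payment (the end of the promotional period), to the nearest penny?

£607.85

Promo months 1–6 at r₀ = 0%/12 = 0; months 7+ at r₁ = 19.9%/12 = 0.0165833.
After month 6 (no interest yet): B = £721.01 − 6·£18.86 = £607.85.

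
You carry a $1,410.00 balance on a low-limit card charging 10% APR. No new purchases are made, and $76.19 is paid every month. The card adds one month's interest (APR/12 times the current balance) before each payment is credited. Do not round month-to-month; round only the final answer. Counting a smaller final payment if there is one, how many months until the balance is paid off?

Monthly rate r = 10%/12 = 0.833333% = 0.00833333.
Recurrence: B ← B·(1+r) − $76.19.
Month 1: interest $11.75; balance after payment $1,345.56.
Month 2: interest $11.21; balance after payment $1,280.58.
Closed form: n = −ln(1 − rB₀/P)/ln(1+r) = −ln(0.84578)/ln(1.00833) ≈ 20.183, so the balance reaches zero during payment 21.

21 payments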